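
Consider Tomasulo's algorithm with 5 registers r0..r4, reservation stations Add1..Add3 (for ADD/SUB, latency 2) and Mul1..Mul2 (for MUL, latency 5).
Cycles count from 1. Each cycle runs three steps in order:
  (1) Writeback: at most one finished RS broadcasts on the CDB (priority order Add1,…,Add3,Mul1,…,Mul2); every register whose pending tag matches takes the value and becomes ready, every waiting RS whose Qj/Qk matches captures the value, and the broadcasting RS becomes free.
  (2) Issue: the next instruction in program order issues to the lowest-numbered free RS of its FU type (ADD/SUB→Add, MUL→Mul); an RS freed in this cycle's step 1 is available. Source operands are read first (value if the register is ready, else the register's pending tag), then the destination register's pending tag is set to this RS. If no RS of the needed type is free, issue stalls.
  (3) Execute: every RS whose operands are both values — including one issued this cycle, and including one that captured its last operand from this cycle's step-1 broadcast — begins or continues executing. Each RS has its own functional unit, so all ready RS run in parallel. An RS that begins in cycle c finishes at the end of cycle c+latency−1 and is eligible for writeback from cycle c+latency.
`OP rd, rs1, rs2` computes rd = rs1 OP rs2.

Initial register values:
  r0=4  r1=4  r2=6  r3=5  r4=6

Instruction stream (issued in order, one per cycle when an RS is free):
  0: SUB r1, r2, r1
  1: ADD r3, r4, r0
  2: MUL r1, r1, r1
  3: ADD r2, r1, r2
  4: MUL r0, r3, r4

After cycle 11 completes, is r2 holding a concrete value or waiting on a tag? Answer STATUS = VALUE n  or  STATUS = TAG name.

c1: issue SUB r1<-Add1 | r0:4,r1:Add1,r2:6,r3:5,r4:6
c2: issue ADD r3<-Add2 | r0:4,r1:Add1,r2:6,r3:Add2,r4:6
c3: CDB Add1=2; issue MUL r1<-Mul1 | r0:4,r1:Mul1,r2:6,r3:Add2,r4:6
c4: CDB Add2=10; issue ADD r2<-Add1 | r0:4,r1:Mul1,r2:Add1,r3:10,r4:6
c5: issue MUL r0<-Mul2 | r0:Mul2,r1:Mul1,r2:Add1,r3:10,r4:6
c6: - | r0:Mul2,r1:Mul1,r2:Add1,r3:10,r4:6
c7: - | r0:Mul2,r1:Mul1,r2:Add1,r3:10,r4:6
c8: CDB Mul1=4 | r0:Mul2,r1:4,r2:Add1,r3:10,r4:6
c9: - | r0:Mul2,r1:4,r2:Add1,r3:10,r4:6
c10: CDB Add1=10 | r0:Mul2,r1:4,r2:10,r3:10,r4:6
c11: CDB Mul2=60 | r0:60,r1:4,r2:10,r3:10,r4:6

STATUS = VALUE 10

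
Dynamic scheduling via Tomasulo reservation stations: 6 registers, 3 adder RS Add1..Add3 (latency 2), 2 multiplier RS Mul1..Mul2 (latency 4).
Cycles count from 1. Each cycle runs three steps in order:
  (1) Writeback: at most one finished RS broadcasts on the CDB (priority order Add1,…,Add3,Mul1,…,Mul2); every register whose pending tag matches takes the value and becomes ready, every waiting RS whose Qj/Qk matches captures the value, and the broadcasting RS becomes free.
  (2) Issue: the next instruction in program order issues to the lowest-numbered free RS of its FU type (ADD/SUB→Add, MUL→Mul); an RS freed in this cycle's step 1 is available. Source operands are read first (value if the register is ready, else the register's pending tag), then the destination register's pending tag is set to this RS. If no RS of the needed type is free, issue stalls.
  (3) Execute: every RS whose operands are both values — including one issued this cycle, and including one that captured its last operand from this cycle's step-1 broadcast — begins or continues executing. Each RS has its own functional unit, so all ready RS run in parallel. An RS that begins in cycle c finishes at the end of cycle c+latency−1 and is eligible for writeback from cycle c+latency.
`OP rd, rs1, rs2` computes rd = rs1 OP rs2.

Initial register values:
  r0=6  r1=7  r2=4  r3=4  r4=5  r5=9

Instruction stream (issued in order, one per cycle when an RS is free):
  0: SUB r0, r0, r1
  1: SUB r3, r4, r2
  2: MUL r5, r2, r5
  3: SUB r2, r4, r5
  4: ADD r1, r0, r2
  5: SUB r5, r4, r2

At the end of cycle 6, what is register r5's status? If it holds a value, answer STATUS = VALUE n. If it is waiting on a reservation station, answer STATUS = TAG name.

cycle 1: issue SUB r0<-Add1 // r0:Add1,r1:7,r2:4,r3:4,r4:5,r5:9
cycle 2: issue SUB r3<-Add2 // r0:Add1,r1:7,r2:4,r3:Add2,r4:5,r5:9
cycle 3: CDB Add1=-1; issue MUL r5<-Mul1 // r0:-1,r1:7,r2:4,r3:Add2,r4:5,r5:Mul1
cycle 4: CDB Add2=1; issue SUB r2<-Add1 // r0:-1,r1:7,r2:Add1,r3:1,r4:5,r5:Mul1
cycle 5: issue ADD r1<-Add2 // r0:-1,r1:Add2,r2:Add1,r3:1,r4:5,r5:Mul1
cycle 6: issue SUB r5<-Add3 // r0:-1,r1:Add2,r2:Add1,r3:1,r4:5,r5:Add3

STATUS = TAG Add3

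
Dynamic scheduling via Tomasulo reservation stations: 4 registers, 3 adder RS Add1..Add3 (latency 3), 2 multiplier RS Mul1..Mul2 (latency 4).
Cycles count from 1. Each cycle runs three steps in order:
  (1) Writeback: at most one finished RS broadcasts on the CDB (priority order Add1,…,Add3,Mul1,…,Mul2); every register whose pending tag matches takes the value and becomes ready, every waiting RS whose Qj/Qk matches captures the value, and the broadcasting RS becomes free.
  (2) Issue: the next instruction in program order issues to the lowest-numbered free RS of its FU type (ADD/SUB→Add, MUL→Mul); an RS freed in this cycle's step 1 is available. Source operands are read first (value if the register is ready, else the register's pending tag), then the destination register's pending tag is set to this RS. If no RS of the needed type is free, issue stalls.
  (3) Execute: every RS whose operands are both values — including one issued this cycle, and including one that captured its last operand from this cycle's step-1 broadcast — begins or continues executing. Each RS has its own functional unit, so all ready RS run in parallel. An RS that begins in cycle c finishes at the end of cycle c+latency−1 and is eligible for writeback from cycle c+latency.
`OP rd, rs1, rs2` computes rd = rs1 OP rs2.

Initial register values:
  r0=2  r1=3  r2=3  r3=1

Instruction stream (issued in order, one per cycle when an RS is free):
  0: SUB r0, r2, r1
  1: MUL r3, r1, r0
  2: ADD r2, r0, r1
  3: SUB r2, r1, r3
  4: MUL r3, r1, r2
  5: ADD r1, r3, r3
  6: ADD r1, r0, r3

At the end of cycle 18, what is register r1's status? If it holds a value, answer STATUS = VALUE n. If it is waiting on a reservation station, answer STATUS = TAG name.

cycle 1: issue SUB r0<-Add1 // r0:Add1,r1:3,r2:3,r3:1
cycle 2: issue MUL r3<-Mul1 // r0:Add1,r1:3,r2:3,r3:Mul1
cycle 3: issue ADD r2<-Add2 // r0:Add1,r1:3,r2:Add2,r3:Mul1
cycle 4: CDB Add1=0; issue SUB r2<-Add1 // r0:0,r1:3,r2:Add1,r3:Mul1
cycle 5: issue MUL r3<-Mul2 // r0:0,r1:3,r2:Add1,r3:Mul2
cycle 6: issue ADD r1<-Add3 // r0:0,r1:Add3,r2:Add1,r3:Mul2
cycle 7: CDB Add2=3; issue ADD r1<-Add2 // r0:0,r1:Add2,r2:Add1,r3:Mul2
cycle 8: CDB Mul1=0 // r0:0,r1:Add2,r2:Add1,r3:Mul2
cycle 9: - // r0:0,r1:Add2,r2:Add1,r3:Mul2
cycle 10: - // r0:0,r1:Add2,r2:Add1,r3:Mul2
cycle 11: CDB Add1=3 // r0:0,r1:Add2,r2:3,r3:Mul2
cycle 12: - // r0:0,r1:Add2,r2:3,r3:Mul2
cycle 13: - // r0:0,r1:Add2,r2:3,r3:Mul2
cycle 14: - // r0:0,r1:Add2,r2:3,r3:Mul2
cycle 15: CDB Mul2=9 // r0:0,r1:Add2,r2:3,r3:9
cycle 16: - // r0:0,r1:Add2,r2:3,r3:9
cycle 17: - // r0:0,r1:Add2,r2:3,r3:9
cycle 18: CDB Add2=9 // r0:0,r1:9,r2:3,r3:9

STATUS = VALUE 9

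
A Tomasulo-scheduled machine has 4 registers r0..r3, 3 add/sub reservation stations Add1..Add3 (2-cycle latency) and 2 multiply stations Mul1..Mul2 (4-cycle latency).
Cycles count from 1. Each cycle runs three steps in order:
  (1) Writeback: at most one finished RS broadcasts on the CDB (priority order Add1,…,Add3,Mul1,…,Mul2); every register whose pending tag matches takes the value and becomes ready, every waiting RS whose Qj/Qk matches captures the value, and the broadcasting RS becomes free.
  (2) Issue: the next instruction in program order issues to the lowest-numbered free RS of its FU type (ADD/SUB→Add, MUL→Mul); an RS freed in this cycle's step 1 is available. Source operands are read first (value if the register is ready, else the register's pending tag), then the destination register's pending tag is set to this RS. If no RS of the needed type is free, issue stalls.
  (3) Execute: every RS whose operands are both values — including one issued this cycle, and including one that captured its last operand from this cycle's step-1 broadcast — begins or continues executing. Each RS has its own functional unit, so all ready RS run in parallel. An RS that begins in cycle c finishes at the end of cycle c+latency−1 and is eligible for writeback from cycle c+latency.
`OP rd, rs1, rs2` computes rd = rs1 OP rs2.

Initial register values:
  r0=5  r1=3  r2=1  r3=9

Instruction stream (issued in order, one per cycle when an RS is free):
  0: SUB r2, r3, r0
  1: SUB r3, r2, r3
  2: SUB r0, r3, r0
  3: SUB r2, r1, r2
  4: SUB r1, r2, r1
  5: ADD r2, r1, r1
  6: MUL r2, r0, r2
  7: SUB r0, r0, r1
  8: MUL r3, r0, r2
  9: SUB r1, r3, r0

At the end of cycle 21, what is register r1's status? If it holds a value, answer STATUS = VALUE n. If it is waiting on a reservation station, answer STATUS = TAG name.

c1: issue SUB r2<-Add1 | r0:5,r1:3,r2:Add1,r3:9
c2: issue SUB r3<-Add2 | r0:5,r1:3,r2:Add1,r3:Add2
c3: CDB Add1=4; issue SUB r0<-Add1 | r0:Add1,r1:3,r2:4,r3:Add2
c4: issue SUB r2<-Add3 | r0:Add1,r1:3,r2:Add3,r3:Add2
c5: CDB Add2=-5; issue SUB r1<-Add2 | r0:Add1,r1:Add2,r2:Add3,r3:-5
c6: CDB Add3=-1; issue ADD r2<-Add3 | r0:Add1,r1:Add2,r2:Add3,r3:-5
c7: CDB Add1=-10; issue MUL r2<-Mul1 | r0:-10,r1:Add2,r2:Mul1,r3:-5
c8: CDB Add2=-4; issue SUB r0<-Add1 | r0:Add1,r1:-4,r2:Mul1,r3:-5
c9: issue MUL r3<-Mul2 | r0:Add1,r1:-4,r2:Mul1,r3:Mul2
c10: CDB Add1=-6; issue SUB r1<-Add1 | r0:-6,r1:Add1,r2:Mul1,r3:Mul2
c11: CDB Add3=-8 | r0:-6,r1:Add1,r2:Mul1,r3:Mul2
c12: - | r0:-6,r1:Add1,r2:Mul1,r3:Mul2
c13: - | r0:-6,r1:Add1,r2:Mul1,r3:Mul2
c14: - | r0:-6,r1:Add1,r2:Mul1,r3:Mul2
c15: CDB Mul1=80 | r0:-6,r1:Add1,r2:80,r3:Mul2
c16: - | r0:-6,r1:Add1,r2:80,r3:Mul2
c17: - | r0:-6,r1:Add1,r2:80,r3:Mul2
c18: - | r0:-6,r1:Add1,r2:80,r3:Mul2
c19: CDB Mul2=-480 | r0:-6,r1:Add1,r2:80,r3:-480
c20: - | r0:-6,r1:Add1,r2:80,r3:-480
c21: CDB Add1=-474 | r0:-6,r1:-474,r2:80,r3:-480

STATUS = VALUE -474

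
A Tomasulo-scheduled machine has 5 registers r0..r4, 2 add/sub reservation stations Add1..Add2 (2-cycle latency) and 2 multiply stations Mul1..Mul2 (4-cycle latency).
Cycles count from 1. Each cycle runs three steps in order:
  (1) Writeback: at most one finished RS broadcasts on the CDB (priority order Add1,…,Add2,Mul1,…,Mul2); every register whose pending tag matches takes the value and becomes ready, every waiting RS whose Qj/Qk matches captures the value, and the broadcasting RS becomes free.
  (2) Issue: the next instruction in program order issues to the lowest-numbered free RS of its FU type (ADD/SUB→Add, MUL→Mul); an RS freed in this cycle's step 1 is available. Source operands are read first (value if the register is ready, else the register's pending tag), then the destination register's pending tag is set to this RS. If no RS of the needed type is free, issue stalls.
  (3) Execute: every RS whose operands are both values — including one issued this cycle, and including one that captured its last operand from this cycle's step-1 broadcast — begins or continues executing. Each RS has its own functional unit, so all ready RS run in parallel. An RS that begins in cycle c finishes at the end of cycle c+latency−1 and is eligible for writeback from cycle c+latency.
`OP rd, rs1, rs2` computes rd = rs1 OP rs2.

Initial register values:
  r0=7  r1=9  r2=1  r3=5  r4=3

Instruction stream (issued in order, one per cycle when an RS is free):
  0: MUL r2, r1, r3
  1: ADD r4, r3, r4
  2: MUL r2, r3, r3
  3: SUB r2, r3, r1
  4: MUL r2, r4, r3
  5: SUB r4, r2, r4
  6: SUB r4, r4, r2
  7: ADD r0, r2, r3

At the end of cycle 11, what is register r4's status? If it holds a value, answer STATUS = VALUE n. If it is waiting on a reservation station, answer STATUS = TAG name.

cycle 1: issue MUL r2<-Mul1 // r0:7,r1:9,r2:Mul1,r3:5,r4:3
cycle 2: issue ADD r4<-Add1 // r0:7,r1:9,r2:Mul1,r3:5,r4:Add1
cycle 3: issue MUL r2<-Mul2 // r0:7,r1:9,r2:Mul2,r3:5,r4:Add1
cycle 4: CDB Add1=8; issue SUB r2<-Add1 // r0:7,r1:9,r2:Add1,r3:5,r4:8
cycle 5: CDB Mul1=45; issue MUL r2<-Mul1 // r0:7,r1:9,r2:Mul1,r3:5,r4:8
cycle 6: CDB Add1=-4; issue SUB r4<-Add1 // r0:7,r1:9,r2:Mul1,r3:5,r4:Add1
cycle 7: CDB Mul2=25; issue SUB r4<-Add2 // r0:7,r1:9,r2:Mul1,r3:5,r4:Add2
cycle 8: stall // r0:7,r1:9,r2:Mul1,r3:5,r4:Add2
cycle 9: CDB Mul1=40; stall // r0:7,r1:9,r2:40,r3:5,r4:Add2
cycle 10: stall // r0:7,r1:9,r2:40,r3:5,r4:Add2
cycle 11: CDB Add1=32; issue ADD r0<-Add1 // r0:Add1,r1:9,r2:40,r3:5,r4:Add2

STATUS = TAG Add2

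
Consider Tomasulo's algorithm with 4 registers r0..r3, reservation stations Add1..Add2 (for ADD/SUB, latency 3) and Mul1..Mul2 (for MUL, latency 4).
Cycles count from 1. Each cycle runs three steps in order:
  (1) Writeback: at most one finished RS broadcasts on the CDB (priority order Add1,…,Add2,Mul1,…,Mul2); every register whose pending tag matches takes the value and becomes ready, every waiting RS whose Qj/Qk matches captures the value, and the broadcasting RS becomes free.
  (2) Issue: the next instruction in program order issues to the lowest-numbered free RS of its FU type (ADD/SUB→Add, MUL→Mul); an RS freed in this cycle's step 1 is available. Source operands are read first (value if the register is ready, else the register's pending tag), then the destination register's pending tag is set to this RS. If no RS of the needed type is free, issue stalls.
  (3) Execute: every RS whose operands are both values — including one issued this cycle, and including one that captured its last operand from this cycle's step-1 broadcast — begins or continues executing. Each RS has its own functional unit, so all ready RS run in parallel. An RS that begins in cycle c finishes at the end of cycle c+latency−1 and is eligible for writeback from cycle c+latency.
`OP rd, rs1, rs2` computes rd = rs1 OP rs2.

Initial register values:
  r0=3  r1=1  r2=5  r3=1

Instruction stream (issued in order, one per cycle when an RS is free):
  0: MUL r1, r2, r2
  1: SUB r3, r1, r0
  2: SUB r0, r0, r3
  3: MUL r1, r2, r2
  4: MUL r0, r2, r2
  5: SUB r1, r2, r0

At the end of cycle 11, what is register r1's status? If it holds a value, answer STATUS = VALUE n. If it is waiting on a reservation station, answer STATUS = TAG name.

cycle 1: issue MUL r1<-Mul1 // r0:3,r1:Mul1,r2:5,r3:1
cycle 2: issue SUB r3<-Add1 // r0:3,r1:Mul1,r2:5,r3:Add1
cycle 3: issue SUB r0<-Add2 // r0:Add2,r1:Mul1,r2:5,r3:Add1
cycle 4: issue MUL r1<-Mul2 // r0:Add2,r1:Mul2,r2:5,r3:Add1
cycle 5: CDB Mul1=25; issue MUL r0<-Mul1 // r0:Mul1,r1:Mul2,r2:5,r3:Add1
cycle 6: stall // r0:Mul1,r1:Mul2,r2:5,r3:Add1
cycle 7: stall // r0:Mul1,r1:Mul2,r2:5,r3:Add1
cycle 8: CDB Add1=22; issue SUB r1<-Add1 // r0:Mul1,r1:Add1,r2:5,r3:22
cycle 9: CDB Mul1=25 // r0:25,r1:Add1,r2:5,r3:22
cycle 10: CDB Mul2=25 // r0:25,r1:Add1,r2:5,r3:22
cycle 11: CDB Add2=-19 // r0:25,r1:Add1,r2:5,r3:22

STATUS = TAG Add1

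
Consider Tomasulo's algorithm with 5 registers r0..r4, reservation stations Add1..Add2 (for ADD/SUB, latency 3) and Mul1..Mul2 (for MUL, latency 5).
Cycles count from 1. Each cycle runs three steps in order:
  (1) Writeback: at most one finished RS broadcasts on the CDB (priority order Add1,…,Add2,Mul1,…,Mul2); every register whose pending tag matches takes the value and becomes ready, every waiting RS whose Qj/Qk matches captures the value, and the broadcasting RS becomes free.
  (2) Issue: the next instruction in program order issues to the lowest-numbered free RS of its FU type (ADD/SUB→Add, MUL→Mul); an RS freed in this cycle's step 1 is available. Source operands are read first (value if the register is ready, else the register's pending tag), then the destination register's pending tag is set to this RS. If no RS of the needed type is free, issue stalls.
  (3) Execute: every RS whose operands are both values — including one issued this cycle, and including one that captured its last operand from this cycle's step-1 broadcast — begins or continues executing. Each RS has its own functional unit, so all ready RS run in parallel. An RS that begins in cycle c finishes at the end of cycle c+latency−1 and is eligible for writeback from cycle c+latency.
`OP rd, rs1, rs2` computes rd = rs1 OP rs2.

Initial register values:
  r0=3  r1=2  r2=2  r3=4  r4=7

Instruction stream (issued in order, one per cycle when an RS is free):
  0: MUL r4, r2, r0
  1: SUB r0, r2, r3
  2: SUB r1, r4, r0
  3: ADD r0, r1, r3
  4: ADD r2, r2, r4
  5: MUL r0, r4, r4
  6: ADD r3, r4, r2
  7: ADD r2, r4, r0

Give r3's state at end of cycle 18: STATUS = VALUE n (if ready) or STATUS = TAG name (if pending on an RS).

cycle 1: issue MUL r4<-Mul1 // r0:3,r1:2,r2:2,r3:4,r4:Mul1
cycle 2: issue SUB r0<-Add1 // r0:Add1,r1:2,r2:2,r3:4,r4:Mul1
cycle 3: issue SUB r1<-Add2 // r0:Add1,r1:Add2,r2:2,r3:4,r4:Mul1
cycle 4: stall // r0:Add1,r1:Add2,r2:2,r3:4,r4:Mul1
cycle 5: CDB Add1=-2; issue ADD r0<-Add1 // r0:Add1,r1:Add2,r2:2,r3:4,r4:Mul1
cycle 6: CDB Mul1=6; stall // r0:Add1,r1:Add2,r2:2,r3:4,r4:6
cycle 7: stall // r0:Add1,r1:Add2,r2:2,r3:4,r4:6
cycle 8: stall // r0:Add1,r1:Add2,r2:2,r3:4,r4:6
cycle 9: CDB Add2=8; issue ADD r2<-Add2 // r0:Add1,r1:8,r2:Add2,r3:4,r4:6
cycle 10: issue MUL r0<-Mul1 // r0:Mul1,r1:8,r2:Add2,r3:4,r4:6
cycle 11: stall // r0:Mul1,r1:8,r2:Add2,r3:4,r4:6
cycle 12: CDB Add1=12; issue ADD r3<-Add1 // r0:Mul1,r1:8,r2:Add2,r3:Add1,r4:6
cycle 13: CDB Add2=8; issue ADD r2<-Add2 // r0:Mul1,r1:8,r2:Add2,r3:Add1,r4:6
cycle 14: - // r0:Mul1,r1:8,r2:Add2,r3:Add1,r4:6
cycle 15: CDB Mul1=36 // r0:36,r1:8,r2:Add2,r3:Add1,r4:6
cycle 16: CDB Add1=14 // r0:36,r1:8,r2:Add2,r3:14,r4:6
cycle 17: - // r0:36,r1:8,r2:Add2,r3:14,r4:6
cycle 18: CDB Add2=42 // r0:36,r1:8,r2:42,r3:14,r4:6

STATUS = VALUE 14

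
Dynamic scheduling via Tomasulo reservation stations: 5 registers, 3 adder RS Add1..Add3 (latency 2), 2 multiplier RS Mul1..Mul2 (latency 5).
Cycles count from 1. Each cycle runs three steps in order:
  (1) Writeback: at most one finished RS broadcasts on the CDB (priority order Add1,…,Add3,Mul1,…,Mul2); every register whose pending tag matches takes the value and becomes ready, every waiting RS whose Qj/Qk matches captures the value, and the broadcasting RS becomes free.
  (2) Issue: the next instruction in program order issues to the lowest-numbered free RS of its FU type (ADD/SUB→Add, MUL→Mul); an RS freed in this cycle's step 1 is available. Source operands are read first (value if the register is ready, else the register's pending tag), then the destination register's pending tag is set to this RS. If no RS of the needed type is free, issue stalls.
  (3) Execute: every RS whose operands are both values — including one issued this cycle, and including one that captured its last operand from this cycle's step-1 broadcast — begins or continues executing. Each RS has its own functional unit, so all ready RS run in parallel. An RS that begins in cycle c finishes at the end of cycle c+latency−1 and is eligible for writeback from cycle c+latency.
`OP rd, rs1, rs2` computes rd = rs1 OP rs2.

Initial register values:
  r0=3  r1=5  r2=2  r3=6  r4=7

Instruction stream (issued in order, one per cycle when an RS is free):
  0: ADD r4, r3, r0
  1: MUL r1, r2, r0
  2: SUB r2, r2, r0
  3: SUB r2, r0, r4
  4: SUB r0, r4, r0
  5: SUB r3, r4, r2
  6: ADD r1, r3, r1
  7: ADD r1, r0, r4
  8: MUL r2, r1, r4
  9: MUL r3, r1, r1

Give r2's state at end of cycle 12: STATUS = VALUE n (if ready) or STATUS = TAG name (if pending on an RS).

STATUS = TAG Mul1

cycle 1: issue ADD r4<-Add1 // r0:3,r1:5,r2:2,r3:6,r4:Add1
cycle 2: issue MUL r1<-Mul1 // r0:3,r1:Mul1,r2:2,r3:6,r4:Add1
cycle 3: CDB Add1=9; issue SUB r2<-Add1 // r0:3,r1:Mul1,r2:Add1,r3:6,r4:9
cycle 4: issue SUB r2<-Add2 // r0:3,r1:Mul1,r2:Add2,r3:6,r4:9
cycle 5: CDB Add1=-1; issue SUB r0<-Add1 // r0:Add1,r1:Mul1,r2:Add2,r3:6,r4:9
cycle 6: CDB Add2=-6; issue SUB r3<-Add2 // r0:Add1,r1:Mul1,r2:-6,r3:Add2,r4:9
cycle 7: CDB Add1=6; issue ADD r1<-Add1 // r0:6,r1:Add1,r2:-6,r3:Add2,r4:9
cycle 8: CDB Add2=15; issue ADD r1<-Add2 // r0:6,r1:Add2,r2:-6,r3:15,r4:9
cycle 9: CDB Mul1=6; issue MUL r2<-Mul1 // r0:6,r1:Add2,r2:Mul1,r3:15,r4:9
cycle 10: CDB Add2=15; issue MUL r3<-Mul2 // r0:6,r1:15,r2:Mul1,r3:Mul2,r4:9
cycle 11: CDB Add1=21 // r0:6,r1:15,r2:Mul1,r3:Mul2,r4:9
cycle 12: - // r0:6,r1:15,r2:Mul1,r3:Mul2,r4:9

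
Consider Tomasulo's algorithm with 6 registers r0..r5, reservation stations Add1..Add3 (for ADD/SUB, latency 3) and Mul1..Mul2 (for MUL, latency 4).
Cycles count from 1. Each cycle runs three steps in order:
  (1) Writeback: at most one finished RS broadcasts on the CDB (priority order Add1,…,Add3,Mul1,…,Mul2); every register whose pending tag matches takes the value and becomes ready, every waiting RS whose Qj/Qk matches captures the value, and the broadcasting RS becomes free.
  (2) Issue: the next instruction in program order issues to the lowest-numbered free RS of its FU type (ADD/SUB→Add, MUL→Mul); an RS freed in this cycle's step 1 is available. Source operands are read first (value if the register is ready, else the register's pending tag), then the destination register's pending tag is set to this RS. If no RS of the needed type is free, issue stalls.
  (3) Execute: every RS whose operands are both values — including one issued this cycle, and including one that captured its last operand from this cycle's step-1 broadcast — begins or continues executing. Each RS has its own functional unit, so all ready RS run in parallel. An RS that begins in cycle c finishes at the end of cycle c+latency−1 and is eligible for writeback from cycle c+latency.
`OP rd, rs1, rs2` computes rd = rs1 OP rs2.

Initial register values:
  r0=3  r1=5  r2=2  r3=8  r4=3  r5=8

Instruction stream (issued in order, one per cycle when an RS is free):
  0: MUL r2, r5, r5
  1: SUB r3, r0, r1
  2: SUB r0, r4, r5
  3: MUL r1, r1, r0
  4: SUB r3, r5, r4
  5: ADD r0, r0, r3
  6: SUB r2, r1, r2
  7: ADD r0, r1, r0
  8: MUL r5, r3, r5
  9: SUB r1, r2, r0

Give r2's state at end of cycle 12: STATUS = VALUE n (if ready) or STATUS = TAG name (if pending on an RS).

STATUS = TAG Add3

cycle 1: issue MUL r2<-Mul1 // r0:3,r1:5,r2:Mul1,r3:8,r4:3,r5:8
cycle 2: issue SUB r3<-Add1 // r0:3,r1:5,r2:Mul1,r3:Add1,r4:3,r5:8
cycle 3: issue SUB r0<-Add2 // r0:Add2,r1:5,r2:Mul1,r3:Add1,r4:3,r5:8
cycle 4: issue MUL r1<-Mul2 // r0:Add2,r1:Mul2,r2:Mul1,r3:Add1,r4:3,r5:8
cycle 5: CDB Add1=-2; issue SUB r3<-Add1 // r0:Add2,r1:Mul2,r2:Mul1,r3:Add1,r4:3,r5:8
cycle 6: CDB Add2=-5; issue ADD r0<-Add2 // r0:Add2,r1:Mul2,r2:Mul1,r3:Add1,r4:3,r5:8
cycle 7: CDB Mul1=64; issue SUB r2<-Add3 // r0:Add2,r1:Mul2,r2:Add3,r3:Add1,r4:3,r5:8
cycle 8: CDB Add1=5; issue ADD r0<-Add1 // r0:Add1,r1:Mul2,r2:Add3,r3:5,r4:3,r5:8
cycle 9: issue MUL r5<-Mul1 // r0:Add1,r1:Mul2,r2:Add3,r3:5,r4:3,r5:Mul1
cycle 10: CDB Mul2=-25; stall // r0:Add1,r1:-25,r2:Add3,r3:5,r4:3,r5:Mul1
cycle 11: CDB Add2=0; issue SUB r1<-Add2 // r0:Add1,r1:Add2,r2:Add3,r3:5,r4:3,r5:Mul1
cycle 12: - // r0:Add1,r1:Add2,r2:Add3,r3:5,r4:3,r5:Mul1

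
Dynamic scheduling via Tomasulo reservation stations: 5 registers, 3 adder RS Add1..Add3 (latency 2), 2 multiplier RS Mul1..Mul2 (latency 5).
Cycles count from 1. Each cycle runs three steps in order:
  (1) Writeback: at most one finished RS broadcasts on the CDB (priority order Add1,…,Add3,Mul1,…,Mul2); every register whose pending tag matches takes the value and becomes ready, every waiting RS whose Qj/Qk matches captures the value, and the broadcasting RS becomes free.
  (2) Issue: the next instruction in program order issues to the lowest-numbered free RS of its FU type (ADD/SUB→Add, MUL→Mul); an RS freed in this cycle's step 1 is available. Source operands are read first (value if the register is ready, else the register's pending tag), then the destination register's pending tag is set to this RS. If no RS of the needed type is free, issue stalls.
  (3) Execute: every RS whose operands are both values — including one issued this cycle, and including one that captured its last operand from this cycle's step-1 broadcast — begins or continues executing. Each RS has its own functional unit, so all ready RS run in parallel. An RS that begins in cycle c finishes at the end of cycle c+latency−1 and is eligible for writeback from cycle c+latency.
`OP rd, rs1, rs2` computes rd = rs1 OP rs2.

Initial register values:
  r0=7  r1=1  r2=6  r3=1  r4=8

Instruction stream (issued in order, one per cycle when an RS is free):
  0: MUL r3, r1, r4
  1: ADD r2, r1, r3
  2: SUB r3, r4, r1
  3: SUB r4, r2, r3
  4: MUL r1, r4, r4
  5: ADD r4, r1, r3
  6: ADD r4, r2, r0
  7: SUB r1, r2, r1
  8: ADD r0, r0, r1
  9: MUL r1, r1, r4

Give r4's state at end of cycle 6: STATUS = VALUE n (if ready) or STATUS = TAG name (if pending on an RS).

  c1: issue MUL r3<-Mul1  regs: r0:7,r1:1,r2:6,r3:Mul1,r4:8
  c2: issue ADD r2<-Add1  regs: r0:7,r1:1,r2:Add1,r3:Mul1,r4:8
  c3: issue SUB r3<-Add2  regs: r0:7,r1:1,r2:Add1,r3:Add2,r4:8
  c4: issue SUB r4<-Add3  regs: r0:7,r1:1,r2:Add1,r3:Add2,r4:Add3
  c5: CDB Add2=7; issue MUL r1<-Mul2  regs: r0:7,r1:Mul2,r2:Add1,r3:7,r4:Add3
  c6: CDB Mul1=8; issue ADD r4<-Add2  regs: r0:7,r1:Mul2,r2:Add1,r3:7,r4:Add2

STATUS = TAG Add2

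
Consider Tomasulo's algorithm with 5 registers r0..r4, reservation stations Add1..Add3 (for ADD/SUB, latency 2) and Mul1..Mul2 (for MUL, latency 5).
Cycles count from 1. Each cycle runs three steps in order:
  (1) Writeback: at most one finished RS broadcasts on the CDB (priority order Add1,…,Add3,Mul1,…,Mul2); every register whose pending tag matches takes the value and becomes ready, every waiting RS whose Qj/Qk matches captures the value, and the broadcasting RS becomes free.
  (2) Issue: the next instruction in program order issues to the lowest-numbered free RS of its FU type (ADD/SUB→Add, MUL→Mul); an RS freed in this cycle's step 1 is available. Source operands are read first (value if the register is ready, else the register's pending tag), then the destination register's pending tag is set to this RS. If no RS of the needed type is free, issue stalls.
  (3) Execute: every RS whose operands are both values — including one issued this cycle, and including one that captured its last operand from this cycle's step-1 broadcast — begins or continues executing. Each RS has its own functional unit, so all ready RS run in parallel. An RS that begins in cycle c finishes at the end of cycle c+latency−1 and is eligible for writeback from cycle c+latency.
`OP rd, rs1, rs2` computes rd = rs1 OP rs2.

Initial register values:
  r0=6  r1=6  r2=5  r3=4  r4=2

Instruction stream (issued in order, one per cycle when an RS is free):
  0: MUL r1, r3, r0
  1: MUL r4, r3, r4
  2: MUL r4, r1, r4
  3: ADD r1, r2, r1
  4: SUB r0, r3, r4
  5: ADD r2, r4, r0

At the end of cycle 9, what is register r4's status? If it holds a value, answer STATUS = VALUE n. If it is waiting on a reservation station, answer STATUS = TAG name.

STATUS = TAG Mul1

cycle 1: issue MUL r1<-Mul1 // r0:6,r1:Mul1,r2:5,r3:4,r4:2
cycle 2: issue MUL r4<-Mul2 // r0:6,r1:Mul1,r2:5,r3:4,r4:Mul2
cycle 3: stall // r0:6,r1:Mul1,r2:5,r3:4,r4:Mul2
cycle 4: stall // r0:6,r1:Mul1,r2:5,r3:4,r4:Mul2
cycle 5: stall // r0:6,r1:Mul1,r2:5,r3:4,r4:Mul2
cycle 6: CDB Mul1=24; issue MUL r4<-Mul1 // r0:6,r1:24,r2:5,r3:4,r4:Mul1
cycle 7: CDB Mul2=8; issue ADD r1<-Add1 // r0:6,r1:Add1,r2:5,r3:4,r4:Mul1
cycle 8: issue SUB r0<-Add2 // r0:Add2,r1:Add1,r2:5,r3:4,r4:Mul1
cycle 9: CDB Add1=29; issue ADD r2<-Add1 // r0:Add2,r1:29,r2:Add1,r3:4,r4:Mul1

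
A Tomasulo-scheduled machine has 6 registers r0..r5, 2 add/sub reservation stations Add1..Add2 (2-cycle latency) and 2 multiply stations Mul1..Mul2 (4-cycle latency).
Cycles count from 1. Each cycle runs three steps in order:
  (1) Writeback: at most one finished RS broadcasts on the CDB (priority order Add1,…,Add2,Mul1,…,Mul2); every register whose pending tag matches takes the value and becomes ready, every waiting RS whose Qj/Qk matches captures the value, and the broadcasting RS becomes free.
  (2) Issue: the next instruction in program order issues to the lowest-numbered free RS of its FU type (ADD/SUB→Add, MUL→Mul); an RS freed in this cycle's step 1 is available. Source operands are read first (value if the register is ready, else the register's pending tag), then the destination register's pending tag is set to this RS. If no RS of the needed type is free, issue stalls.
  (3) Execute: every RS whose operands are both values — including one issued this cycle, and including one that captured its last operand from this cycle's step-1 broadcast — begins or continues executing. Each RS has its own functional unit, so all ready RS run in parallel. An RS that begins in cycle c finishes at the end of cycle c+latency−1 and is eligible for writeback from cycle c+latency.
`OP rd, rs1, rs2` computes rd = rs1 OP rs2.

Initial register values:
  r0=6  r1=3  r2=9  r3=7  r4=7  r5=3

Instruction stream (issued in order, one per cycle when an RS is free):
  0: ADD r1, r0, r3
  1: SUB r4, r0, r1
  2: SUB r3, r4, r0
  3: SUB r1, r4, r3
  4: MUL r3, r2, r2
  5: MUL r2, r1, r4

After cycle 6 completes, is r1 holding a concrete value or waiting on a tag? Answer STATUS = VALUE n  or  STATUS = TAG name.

c1: issue ADD r1<-Add1 | r0:6,r1:Add1,r2:9,r3:7,r4:7,r5:3
c2: issue SUB r4<-Add2 | r0:6,r1:Add1,r2:9,r3:7,r4:Add2,r5:3
c3: CDB Add1=13; issue SUB r3<-Add1 | r0:6,r1:13,r2:9,r3:Add1,r4:Add2,r5:3
c4: stall | r0:6,r1:13,r2:9,r3:Add1,r4:Add2,r5:3
c5: CDB Add2=-7; issue SUB r1<-Add2 | r0:6,r1:Add2,r2:9,r3:Add1,r4:-7,r5:3
c6: issue MUL r3<-Mul1 | r0:6,r1:Add2,r2:9,r3:Mul1,r4:-7,r5:3

STATUS = TAG Add2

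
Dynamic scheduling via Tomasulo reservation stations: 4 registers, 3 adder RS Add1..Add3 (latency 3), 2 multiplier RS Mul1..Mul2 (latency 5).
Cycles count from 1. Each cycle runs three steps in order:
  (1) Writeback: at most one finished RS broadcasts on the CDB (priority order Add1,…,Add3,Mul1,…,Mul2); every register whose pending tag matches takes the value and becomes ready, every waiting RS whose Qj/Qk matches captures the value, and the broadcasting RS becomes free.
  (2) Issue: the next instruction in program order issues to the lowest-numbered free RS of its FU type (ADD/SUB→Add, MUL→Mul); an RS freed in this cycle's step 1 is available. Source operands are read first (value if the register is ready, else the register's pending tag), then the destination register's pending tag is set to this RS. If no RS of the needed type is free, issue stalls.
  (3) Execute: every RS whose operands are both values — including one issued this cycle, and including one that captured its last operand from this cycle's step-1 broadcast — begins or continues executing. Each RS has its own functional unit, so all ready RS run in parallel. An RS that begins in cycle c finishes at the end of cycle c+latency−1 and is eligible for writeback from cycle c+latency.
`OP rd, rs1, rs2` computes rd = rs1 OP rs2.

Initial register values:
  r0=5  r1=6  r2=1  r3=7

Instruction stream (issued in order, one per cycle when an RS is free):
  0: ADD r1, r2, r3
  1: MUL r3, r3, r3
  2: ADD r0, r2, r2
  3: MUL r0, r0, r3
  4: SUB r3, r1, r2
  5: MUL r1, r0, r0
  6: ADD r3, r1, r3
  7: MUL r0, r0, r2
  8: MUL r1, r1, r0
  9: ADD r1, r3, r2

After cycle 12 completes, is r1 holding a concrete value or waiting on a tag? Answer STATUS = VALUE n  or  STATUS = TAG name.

  c1: issue ADD r1<-Add1  regs: r0:5,r1:Add1,r2:1,r3:7
  c2: issue MUL r3<-Mul1  regs: r0:5,r1:Add1,r2:1,r3:Mul1
  c3: issue ADD r0<-Add2  regs: r0:Add2,r1:Add1,r2:1,r3:Mul1
  c4: CDB Add1=8; issue MUL r0<-Mul2  regs: r0:Mul2,r1:8,r2:1,r3:Mul1
  c5: issue SUB r3<-Add1  regs: r0:Mul2,r1:8,r2:1,r3:Add1
  c6: CDB Add2=2; stall  regs: r0:Mul2,r1:8,r2:1,r3:Add1
  c7: CDB Mul1=49; issue MUL r1<-Mul1  regs: r0:Mul2,r1:Mul1,r2:1,r3:Add1
  c8: CDB Add1=7; issue ADD r3<-Add1  regs: r0:Mul2,r1:Mul1,r2:1,r3:Add1
  c9: stall  regs: r0:Mul2,r1:Mul1,r2:1,r3:Add1
  c10: stall  regs: r0:Mul2,r1:Mul1,r2:1,r3:Add1
  c11: stall  regs: r0:Mul2,r1:Mul1,r2:1,r3:Add1
  c12: CDB Mul2=98; issue MUL r0<-Mul2  regs: r0:Mul2,r1:Mul1,r2:1,r3:Add1

STATUS = TAG Mul1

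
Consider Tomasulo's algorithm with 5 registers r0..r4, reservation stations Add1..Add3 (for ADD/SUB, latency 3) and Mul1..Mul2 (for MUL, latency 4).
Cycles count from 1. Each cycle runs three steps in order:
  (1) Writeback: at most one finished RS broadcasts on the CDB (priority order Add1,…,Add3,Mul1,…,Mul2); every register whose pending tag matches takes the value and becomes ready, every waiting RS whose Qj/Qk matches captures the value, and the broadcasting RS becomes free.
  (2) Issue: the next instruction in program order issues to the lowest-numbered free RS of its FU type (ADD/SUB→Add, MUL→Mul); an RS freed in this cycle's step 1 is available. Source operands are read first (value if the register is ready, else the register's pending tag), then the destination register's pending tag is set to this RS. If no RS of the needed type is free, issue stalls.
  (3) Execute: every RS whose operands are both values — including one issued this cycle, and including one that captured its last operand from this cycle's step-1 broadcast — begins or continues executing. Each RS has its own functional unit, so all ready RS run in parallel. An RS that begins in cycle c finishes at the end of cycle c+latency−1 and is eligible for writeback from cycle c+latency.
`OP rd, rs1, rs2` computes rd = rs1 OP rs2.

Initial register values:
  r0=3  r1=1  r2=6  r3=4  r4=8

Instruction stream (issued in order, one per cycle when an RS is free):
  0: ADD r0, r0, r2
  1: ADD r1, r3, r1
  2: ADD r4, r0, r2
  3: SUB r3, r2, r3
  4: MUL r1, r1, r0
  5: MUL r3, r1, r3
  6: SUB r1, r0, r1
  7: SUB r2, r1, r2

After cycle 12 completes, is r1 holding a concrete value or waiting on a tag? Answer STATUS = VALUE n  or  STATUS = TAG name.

STATUS = VALUE -36

cycle 1: issue ADD r0<-Add1 // r0:Add1,r1:1,r2:6,r3:4,r4:8
cycle 2: issue ADD r1<-Add2 // r0:Add1,r1:Add2,r2:6,r3:4,r4:8
cycle 3: issue ADD r4<-Add3 // r0:Add1,r1:Add2,r2:6,r3:4,r4:Add3
cycle 4: CDB Add1=9; issue SUB r3<-Add1 // r0:9,r1:Add2,r2:6,r3:Add1,r4:Add3
cycle 5: CDB Add2=5; issue MUL r1<-Mul1 // r0:9,r1:Mul1,r2:6,r3:Add1,r4:Add3
cycle 6: issue MUL r3<-Mul2 // r0:9,r1:Mul1,r2:6,r3:Mul2,r4:Add3
cycle 7: CDB Add1=2; issue SUB r1<-Add1 // r0:9,r1:Add1,r2:6,r3:Mul2,r4:Add3
cycle 8: CDB Add3=15; issue SUB r2<-Add2 // r0:9,r1:Add1,r2:Add2,r3:Mul2,r4:15
cycle 9: CDB Mul1=45 // r0:9,r1:Add1,r2:Add2,r3:Mul2,r4:15
cycle 10: - // r0:9,r1:Add1,r2:Add2,r3:Mul2,r4:15
cycle 11: - // r0:9,r1:Add1,r2:Add2,r3:Mul2,r4:15
cycle 12: CDB Add1=-36 // r0:9,r1:-36,r2:Add2,r3:Mul2,r4:15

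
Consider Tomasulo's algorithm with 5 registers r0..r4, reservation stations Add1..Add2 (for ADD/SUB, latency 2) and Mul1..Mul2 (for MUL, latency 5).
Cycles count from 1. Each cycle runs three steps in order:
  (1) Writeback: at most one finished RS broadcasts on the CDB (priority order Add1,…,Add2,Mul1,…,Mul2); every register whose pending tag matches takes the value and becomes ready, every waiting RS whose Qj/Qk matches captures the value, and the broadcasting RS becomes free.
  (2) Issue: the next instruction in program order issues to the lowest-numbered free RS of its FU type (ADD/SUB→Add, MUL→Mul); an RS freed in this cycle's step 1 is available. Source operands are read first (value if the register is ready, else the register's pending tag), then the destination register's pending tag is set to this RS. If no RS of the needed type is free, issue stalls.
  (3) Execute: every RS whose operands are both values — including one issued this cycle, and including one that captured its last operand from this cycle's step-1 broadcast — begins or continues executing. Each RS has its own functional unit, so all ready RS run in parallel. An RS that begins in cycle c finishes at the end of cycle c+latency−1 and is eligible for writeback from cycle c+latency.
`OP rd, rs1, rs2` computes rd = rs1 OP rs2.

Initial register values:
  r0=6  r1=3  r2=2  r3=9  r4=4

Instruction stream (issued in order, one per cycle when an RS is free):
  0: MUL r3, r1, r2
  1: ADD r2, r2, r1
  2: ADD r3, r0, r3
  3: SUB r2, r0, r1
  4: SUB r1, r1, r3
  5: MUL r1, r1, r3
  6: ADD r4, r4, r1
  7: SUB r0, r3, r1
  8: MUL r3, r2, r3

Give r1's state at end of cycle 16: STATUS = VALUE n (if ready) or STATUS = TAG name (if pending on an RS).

STATUS = VALUE -108

  c1: issue MUL r3<-Mul1  regs: r0:6,r1:3,r2:2,r3:Mul1,r4:4
  c2: issue ADD r2<-Add1  regs: r0:6,r1:3,r2:Add1,r3:Mul1,r4:4
  c3: issue ADD r3<-Add2  regs: r0:6,r1:3,r2:Add1,r3:Add2,r4:4
  c4: CDB Add1=5; issue SUB r2<-Add1  regs: r0:6,r1:3,r2:Add1,r3:Add2,r4:4
  c5: stall  regs: r0:6,r1:3,r2:Add1,r3:Add2,r4:4
  c6: CDB Add1=3; issue SUB r1<-Add1  regs: r0:6,r1:Add1,r2:3,r3:Add2,r4:4
  c7: CDB Mul1=6; issue MUL r1<-Mul1  regs: r0:6,r1:Mul1,r2:3,r3:Add2,r4:4
  c8: stall  regs: r0:6,r1:Mul1,r2:3,r3:Add2,r4:4
  c9: CDB Add2=12; issue ADD r4<-Add2  regs: r0:6,r1:Mul1,r2:3,r3:12,r4:Add2
  c10: stall  regs: r0:6,r1:Mul1,r2:3,r3:12,r4:Add2
  c11: CDB Add1=-9; issue SUB r0<-Add1  regs: r0:Add1,r1:Mul1,r2:3,r3:12,r4:Add2
  c12: issue MUL r3<-Mul2  regs: r0:Add1,r1:Mul1,r2:3,r3:Mul2,r4:Add2
  c13: -  regs: r0:Add1,r1:Mul1,r2:3,r3:Mul2,r4:Add2
  c14: -  regs: r0:Add1,r1:Mul1,r2:3,r3:Mul2,r4:Add2
  c15: -  regs: r0:Add1,r1:Mul1,r2:3,r3:Mul2,r4:Add2
  c16: CDB Mul1=-108  regs: r0:Add1,r1:-108,r2:3,r3:Mul2,r4:Add2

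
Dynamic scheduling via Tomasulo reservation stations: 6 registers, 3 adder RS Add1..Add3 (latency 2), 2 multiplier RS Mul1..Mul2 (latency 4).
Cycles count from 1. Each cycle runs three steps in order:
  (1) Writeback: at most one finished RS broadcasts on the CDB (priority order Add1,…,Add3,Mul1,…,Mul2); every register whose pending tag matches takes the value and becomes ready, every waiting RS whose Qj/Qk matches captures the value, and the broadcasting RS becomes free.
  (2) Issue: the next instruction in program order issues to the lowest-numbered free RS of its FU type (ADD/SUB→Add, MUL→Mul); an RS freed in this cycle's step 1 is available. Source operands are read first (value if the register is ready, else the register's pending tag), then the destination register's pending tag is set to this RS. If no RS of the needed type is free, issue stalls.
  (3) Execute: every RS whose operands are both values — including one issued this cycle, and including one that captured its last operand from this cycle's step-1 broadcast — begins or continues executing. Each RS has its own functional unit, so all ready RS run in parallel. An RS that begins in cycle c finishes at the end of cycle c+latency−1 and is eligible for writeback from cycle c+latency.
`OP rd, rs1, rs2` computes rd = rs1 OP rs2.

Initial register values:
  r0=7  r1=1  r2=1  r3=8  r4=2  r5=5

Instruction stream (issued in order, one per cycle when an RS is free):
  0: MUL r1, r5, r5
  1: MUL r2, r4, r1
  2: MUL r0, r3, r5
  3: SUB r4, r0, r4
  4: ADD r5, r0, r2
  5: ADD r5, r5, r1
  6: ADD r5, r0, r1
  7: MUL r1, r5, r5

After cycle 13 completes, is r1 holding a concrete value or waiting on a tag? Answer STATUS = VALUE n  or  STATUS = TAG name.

cycle 1: issue MUL r1<-Mul1 // r0:7,r1:Mul1,r2:1,r3:8,r4:2,r5:5
cycle 2: issue MUL r2<-Mul2 // r0:7,r1:Mul1,r2:Mul2,r3:8,r4:2,r5:5
cycle 3: stall // r0:7,r1:Mul1,r2:Mul2,r3:8,r4:2,r5:5
cycle 4: stall // r0:7,r1:Mul1,r2:Mul2,r3:8,r4:2,r5:5
cycle 5: CDB Mul1=25; issue MUL r0<-Mul1 // r0:Mul1,r1:25,r2:Mul2,r3:8,r4:2,r5:5
cycle 6: issue SUB r4<-Add1 // r0:Mul1,r1:25,r2:Mul2,r3:8,r4:Add1,r5:5
cycle 7: issue ADD r5<-Add2 // r0:Mul1,r1:25,r2:Mul2,r3:8,r4:Add1,r5:Add2
cycle 8: issue ADD r5<-Add3 // r0:Mul1,r1:25,r2:Mul2,r3:8,r4:Add1,r5:Add3
cycle 9: CDB Mul1=40; stall // r0:40,r1:25,r2:Mul2,r3:8,r4:Add1,r5:Add3
cycle 10: CDB Mul2=50; stall // r0:40,r1:25,r2:50,r3:8,r4:Add1,r5:Add3
cycle 11: CDB Add1=38; issue ADD r5<-Add1 // r0:40,r1:25,r2:50,r3:8,r4:38,r5:Add1
cycle 12: CDB Add2=90; issue MUL r1<-Mul1 // r0:40,r1:Mul1,r2:50,r3:8,r4:38,r5:Add1
cycle 13: CDB Add1=65 // r0:40,r1:Mul1,r2:50,r3:8,r4:38,r5:65

STATUS = TAG Mul1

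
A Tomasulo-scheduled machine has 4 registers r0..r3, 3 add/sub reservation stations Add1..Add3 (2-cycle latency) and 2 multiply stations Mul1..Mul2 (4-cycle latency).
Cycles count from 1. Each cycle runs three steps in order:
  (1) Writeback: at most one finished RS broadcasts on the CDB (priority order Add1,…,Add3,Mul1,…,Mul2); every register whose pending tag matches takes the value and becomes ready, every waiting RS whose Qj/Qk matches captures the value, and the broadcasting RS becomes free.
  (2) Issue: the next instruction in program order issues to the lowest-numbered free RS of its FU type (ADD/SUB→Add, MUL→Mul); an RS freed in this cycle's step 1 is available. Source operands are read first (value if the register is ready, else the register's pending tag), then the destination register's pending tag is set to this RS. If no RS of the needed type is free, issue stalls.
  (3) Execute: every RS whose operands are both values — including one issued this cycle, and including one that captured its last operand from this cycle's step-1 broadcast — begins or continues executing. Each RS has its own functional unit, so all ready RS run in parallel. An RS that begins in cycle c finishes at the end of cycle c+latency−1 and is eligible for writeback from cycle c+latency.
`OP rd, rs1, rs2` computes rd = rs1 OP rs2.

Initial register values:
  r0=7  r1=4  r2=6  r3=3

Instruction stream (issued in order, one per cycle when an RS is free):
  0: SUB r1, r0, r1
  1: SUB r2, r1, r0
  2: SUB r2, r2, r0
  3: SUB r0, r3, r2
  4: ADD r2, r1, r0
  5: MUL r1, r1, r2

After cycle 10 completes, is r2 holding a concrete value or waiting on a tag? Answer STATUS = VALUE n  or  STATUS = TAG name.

  c1: issue SUB r1<-Add1  regs: r0:7,r1:Add1,r2:6,r3:3
  c2: issue SUB r2<-Add2  regs: r0:7,r1:Add1,r2:Add2,r3:3
  c3: CDB Add1=3; issue SUB r2<-Add1  regs: r0:7,r1:3,r2:Add1,r3:3
  c4: issue SUB r0<-Add3  regs: r0:Add3,r1:3,r2:Add1,r3:3
  c5: CDB Add2=-4; issue ADD r2<-Add2  regs: r0:Add3,r1:3,r2:Add2,r3:3
  c6: issue MUL r1<-Mul1  regs: r0:Add3,r1:Mul1,r2:Add2,r3:3
  c7: CDB Add1=-11  regs: r0:Add3,r1:Mul1,r2:Add2,r3:3
  c8: -  regs: r0:Add3,r1:Mul1,r2:Add2,r3:3
  c9: CDB Add3=14  regs: r0:14,r1:Mul1,r2:Add2,r3:3
  c10: -  regs: r0:14,r1:Mul1,r2:Add2,r3:3

STATUS = TAG Add2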